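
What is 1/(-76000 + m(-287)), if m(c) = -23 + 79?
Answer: -1/75944 ≈ -1.3168e-5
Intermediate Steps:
m(c) = 56
1/(-76000 + m(-287)) = 1/(-76000 + 56) = 1/(-75944) = -1/75944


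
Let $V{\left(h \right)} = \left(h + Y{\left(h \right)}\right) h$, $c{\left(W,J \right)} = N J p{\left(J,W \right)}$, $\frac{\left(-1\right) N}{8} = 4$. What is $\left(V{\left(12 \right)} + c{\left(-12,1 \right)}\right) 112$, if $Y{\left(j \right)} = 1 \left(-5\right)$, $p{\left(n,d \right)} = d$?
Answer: $52416$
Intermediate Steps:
$N = -32$ ($N = \left(-8\right) 4 = -32$)
$c{\left(W,J \right)} = - 32 J W$
$Y{\left(j \right)} = -5$
$V{\left(h \right)} = h \left(-5 + h\right)$ ($V{\left(h \right)} = \left(h - 5\right) h = \left(-5 + h\right) h = h \left(-5 + h\right)$)
$\left(V{\left(12 \right)} + c{\left(-12,1 \right)}\right) 112 = \left(12 \left(-5 + 12\right) - 32 \left(-12\right)\right) 112 = \left(12 \cdot 7 + 384\right) 112 = \left(84 + 384\right) 112 = 468 \cdot 112 = 52416$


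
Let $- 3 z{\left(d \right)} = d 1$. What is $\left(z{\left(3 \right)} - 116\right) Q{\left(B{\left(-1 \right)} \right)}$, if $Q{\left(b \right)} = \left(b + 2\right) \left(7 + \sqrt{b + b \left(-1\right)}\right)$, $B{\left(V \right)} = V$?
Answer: $-819$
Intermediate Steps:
$z{\left(d \right)} = - \frac{d}{3}$ ($z{\left(d \right)} = - \frac{d 1}{3} = - \frac{d}{3}$)
$Q{\left(b \right)} = 14 + 7 b$ ($Q{\left(b \right)} = \left(2 + b\right) \left(7 + \sqrt{b - b}\right) = \left(2 + b\right) \left(7 + \sqrt{0}\right) = \left(2 + b\right) \left(7 + 0\right) = \left(2 + b\right) 7 = 14 + 7 b$)
$\left(z{\left(3 \right)} - 116\right) Q{\left(B{\left(-1 \right)} \right)} = \left(\left(- \frac{1}{3}\right) 3 - 116\right) \left(14 + 7 \left(-1\right)\right) = \left(-1 - 116\right) \left(14 - 7\right) = \left(-117\right) 7 = -819$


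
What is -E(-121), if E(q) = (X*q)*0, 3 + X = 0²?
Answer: 0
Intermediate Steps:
X = -3 (X = -3 + 0² = -3 + 0 = -3)
E(q) = 0 (E(q) = -3*q*0 = 0)
-E(-121) = -1*0 = 0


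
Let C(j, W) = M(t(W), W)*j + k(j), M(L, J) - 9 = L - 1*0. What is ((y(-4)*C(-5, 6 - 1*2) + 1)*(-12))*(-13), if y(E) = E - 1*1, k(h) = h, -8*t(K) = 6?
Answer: 36231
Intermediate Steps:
t(K) = -¾ (t(K) = -⅛*6 = -¾)
y(E) = -1 + E (y(E) = E - 1 = -1 + E)
M(L, J) = 9 + L (M(L, J) = 9 + (L - 1*0) = 9 + (L + 0) = 9 + L)
C(j, W) = 37*j/4 (C(j, W) = (9 - ¾)*j + j = 33*j/4 + j = 37*j/4)
((y(-4)*C(-5, 6 - 1*2) + 1)*(-12))*(-13) = (((-1 - 4)*((37/4)*(-5)) + 1)*(-12))*(-13) = ((-5*(-185/4) + 1)*(-12))*(-13) = ((925/4 + 1)*(-12))*(-13) = ((929/4)*(-12))*(-13) = -2787*(-13) = 36231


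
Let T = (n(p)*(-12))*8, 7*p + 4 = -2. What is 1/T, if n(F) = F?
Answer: 7/576 ≈ 0.012153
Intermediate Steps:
p = -6/7 (p = -4/7 + (1/7)*(-2) = -4/7 - 2/7 = -6/7 ≈ -0.85714)
T = 576/7 (T = -6/7*(-12)*8 = (72/7)*8 = 576/7 ≈ 82.286)
1/T = 1/(576/7) = 7/576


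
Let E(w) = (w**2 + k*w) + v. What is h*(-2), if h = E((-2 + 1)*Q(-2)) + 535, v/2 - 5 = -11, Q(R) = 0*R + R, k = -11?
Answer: -1010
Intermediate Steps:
Q(R) = R (Q(R) = 0 + R = R)
v = -12 (v = 10 + 2*(-11) = 10 - 22 = -12)
E(w) = -12 + w**2 - 11*w (E(w) = (w**2 - 11*w) - 12 = -12 + w**2 - 11*w)
h = 505 (h = (-12 + ((-2 + 1)*(-2))**2 - 11*(-2 + 1)*(-2)) + 535 = (-12 + (-1*(-2))**2 - (-11)*(-2)) + 535 = (-12 + 2**2 - 11*2) + 535 = (-12 + 4 - 22) + 535 = -30 + 535 = 505)
h*(-2) = 505*(-2) = -1010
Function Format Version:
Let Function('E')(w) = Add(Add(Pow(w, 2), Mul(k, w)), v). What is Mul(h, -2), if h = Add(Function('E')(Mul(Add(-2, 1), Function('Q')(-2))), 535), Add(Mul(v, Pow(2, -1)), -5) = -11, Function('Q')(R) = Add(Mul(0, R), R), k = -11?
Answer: -1010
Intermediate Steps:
Function('Q')(R) = R (Function('Q')(R) = Add(0, R) = R)
v = -12 (v = Add(10, Mul(2, -11)) = Add(10, -22) = -12)
Function('E')(w) = Add(-12, Pow(w, 2), Mul(-11, w)) (Function('E')(w) = Add(Add(Pow(w, 2), Mul(-11, w)), -12) = Add(-12, Pow(w, 2), Mul(-11, w)))
h = 505 (h = Add(Add(-12, Pow(Mul(Add(-2, 1), -2), 2), Mul(-11, Mul(Add(-2, 1), -2))), 535) = Add(Add(-12, Pow(Mul(-1, -2), 2), Mul(-11, Mul(-1, -2))), 535) = Add(Add(-12, Pow(2, 2), Mul(-11, 2)), 535) = Add(Add(-12, 4, -22), 535) = Add(-30, 535) = 505)
Mul(h, -2) = Mul(505, -2) = -1010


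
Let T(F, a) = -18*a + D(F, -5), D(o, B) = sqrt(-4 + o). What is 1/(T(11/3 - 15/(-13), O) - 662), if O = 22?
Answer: -20631/21827582 - sqrt(78)/10913791 ≈ -0.00094599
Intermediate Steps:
T(F, a) = sqrt(-4 + F) - 18*a (T(F, a) = -18*a + sqrt(-4 + F) = sqrt(-4 + F) - 18*a)
1/(T(11/3 - 15/(-13), O) - 662) = 1/((sqrt(-4 + (11/3 - 15/(-13))) - 18*22) - 662) = 1/((sqrt(-4 + (11*(1/3) - 15*(-1/13))) - 396) - 662) = 1/((sqrt(-4 + (11/3 + 15/13)) - 396) - 662) = 1/((sqrt(-4 + 188/39) - 396) - 662) = 1/((sqrt(32/39) - 396) - 662) = 1/((4*sqrt(78)/39 - 396) - 662) = 1/((-396 + 4*sqrt(78)/39) - 662) = 1/(-1058 + 4*sqrt(78)/39)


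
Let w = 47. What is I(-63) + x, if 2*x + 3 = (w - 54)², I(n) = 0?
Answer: 23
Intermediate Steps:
x = 23 (x = -3/2 + (47 - 54)²/2 = -3/2 + (½)*(-7)² = -3/2 + (½)*49 = -3/2 + 49/2 = 23)
I(-63) + x = 0 + 23 = 23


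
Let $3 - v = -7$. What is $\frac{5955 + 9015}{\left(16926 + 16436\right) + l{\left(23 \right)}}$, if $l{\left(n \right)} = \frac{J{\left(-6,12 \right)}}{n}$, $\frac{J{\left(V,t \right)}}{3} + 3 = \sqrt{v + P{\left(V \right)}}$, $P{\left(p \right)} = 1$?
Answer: $\frac{26419491627}{58877537839} - \frac{103293 \sqrt{11}}{58877537839} \approx 0.44871$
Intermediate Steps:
$v = 10$ ($v = 3 - -7 = 3 + 7 = 10$)
$J{\left(V,t \right)} = -9 + 3 \sqrt{11}$ ($J{\left(V,t \right)} = -9 + 3 \sqrt{10 + 1} = -9 + 3 \sqrt{11}$)
$l{\left(n \right)} = \frac{-9 + 3 \sqrt{11}}{n}$
$\frac{5955 + 9015}{\left(16926 + 16436\right) + l{\left(23 \right)}} = \frac{5955 + 9015}{\left(16926 + 16436\right) + \frac{3 \left(-3 + \sqrt{11}\right)}{23}} = \frac{14970}{33362 + 3 \cdot \frac{1}{23} \left(-3 + \sqrt{11}\right)} = \frac{14970}{33362 - \left(\frac{9}{23} - \frac{3 \sqrt{11}}{23}\right)} = \frac{14970}{\frac{767317}{23} + \frac{3 \sqrt{11}}{23}}$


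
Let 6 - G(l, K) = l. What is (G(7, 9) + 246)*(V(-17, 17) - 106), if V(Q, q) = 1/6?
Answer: -155575/6 ≈ -25929.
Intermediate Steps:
V(Q, q) = ⅙
G(l, K) = 6 - l
(G(7, 9) + 246)*(V(-17, 17) - 106) = ((6 - 1*7) + 246)*(⅙ - 106) = ((6 - 7) + 246)*(-635/6) = (-1 + 246)*(-635/6) = 245*(-635/6) = -155575/6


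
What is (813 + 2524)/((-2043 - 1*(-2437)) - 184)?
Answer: 3337/210 ≈ 15.890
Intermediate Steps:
(813 + 2524)/((-2043 - 1*(-2437)) - 184) = 3337/((-2043 + 2437) - 184) = 3337/(394 - 184) = 3337/210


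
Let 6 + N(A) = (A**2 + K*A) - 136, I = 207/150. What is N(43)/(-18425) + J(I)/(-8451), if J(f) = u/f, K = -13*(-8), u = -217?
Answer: -3403181051/10743967575 ≈ -0.31675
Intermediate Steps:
I = 69/50 (I = 207*(1/150) = 69/50 ≈ 1.3800)
K = 104
N(A) = -142 + A**2 + 104*A (N(A) = -6 + ((A**2 + 104*A) - 136) = -6 + (-136 + A**2 + 104*A) = -142 + A**2 + 104*A)
J(f) = -217/f
N(43)/(-18425) + J(I)/(-8451) = (-142 + 43**2 + 104*43)/(-18425) - 217/69/50/(-8451) = (-142 + 1849 + 4472)*(-1/18425) - 217*50/69*(-1/8451) = 6179*(-1/18425) - 10850/69*(-1/8451) = -6179/18425 + 10850/583119 = -3403181051/10743967575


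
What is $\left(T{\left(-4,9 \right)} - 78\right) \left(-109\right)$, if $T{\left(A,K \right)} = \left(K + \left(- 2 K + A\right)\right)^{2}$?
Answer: $-9919$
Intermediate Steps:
$T{\left(A,K \right)} = \left(A - K\right)^{2}$ ($T{\left(A,K \right)} = \left(K + \left(A - 2 K\right)\right)^{2} = \left(A - K\right)^{2}$)
$\left(T{\left(-4,9 \right)} - 78\right) \left(-109\right) = \left(\left(-4 - 9\right)^{2} - 78\right) \left(-109\right) = \left(\left(-13\right)^{2} - 78\right) \left(-109\right) = \left(169 - 78\right) \left(-109\right) = 91 \left(-109\right) = -9919$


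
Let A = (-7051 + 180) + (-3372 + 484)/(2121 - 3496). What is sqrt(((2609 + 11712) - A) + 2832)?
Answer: 4*sqrt(113541010)/275 ≈ 154.99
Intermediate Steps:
A = -9444737/1375 (A = -6871 - 2888/(-1375) = -6871 - 2888*(-1/1375) = -6871 + 2888/1375 = -9444737/1375 ≈ -6868.9)
sqrt(((2609 + 11712) - A) + 2832) = sqrt(((2609 + 11712) - 1*(-9444737/1375)) + 2832) = sqrt((14321 + 9444737/1375) + 2832) = sqrt(29136112/1375 + 2832) = sqrt(33030112/1375) = 4*sqrt(113541010)/275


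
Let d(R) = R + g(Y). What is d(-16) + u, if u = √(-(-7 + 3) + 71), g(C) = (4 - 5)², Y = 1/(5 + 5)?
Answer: -15 + 5*√3 ≈ -6.3397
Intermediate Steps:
Y = ⅒ (Y = 1/10 = ⅒ ≈ 0.10000)
g(C) = 1 (g(C) = (-1)² = 1)
u = 5*√3 (u = √(-1*(-4) + 71) = √(4 + 71) = √75 = 5*√3 ≈ 8.6602)
d(R) = 1 + R (d(R) = R + 1 = 1 + R)
d(-16) + u = (1 - 16) + 5*√3 = -15 + 5*√3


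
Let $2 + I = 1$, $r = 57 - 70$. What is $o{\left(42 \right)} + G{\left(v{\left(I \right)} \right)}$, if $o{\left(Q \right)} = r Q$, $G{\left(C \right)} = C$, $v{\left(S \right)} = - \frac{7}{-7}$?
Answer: $-545$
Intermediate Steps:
$r = -13$
$I = -1$ ($I = -2 + 1 = -1$)
$v{\left(S \right)} = 1$ ($v{\left(S \right)} = \left(-7\right) \left(- \frac{1}{7}\right) = 1$)
$o{\left(Q \right)} = - 13 Q$
$o{\left(42 \right)} + G{\left(v{\left(I \right)} \right)} = \left(-13\right) 42 + 1 = -546 + 1 = -545$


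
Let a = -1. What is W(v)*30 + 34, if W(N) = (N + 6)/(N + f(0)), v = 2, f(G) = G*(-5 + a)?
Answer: 154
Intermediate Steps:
f(G) = -6*G (f(G) = G*(-5 - 1) = G*(-6) = -6*G)
W(N) = (6 + N)/N (W(N) = (N + 6)/(N - 6*0) = (6 + N)/(N + 0) = (6 + N)/N)
W(v)*30 + 34 = ((6 + 2)/2)*30 + 34 = ((½)*8)*30 + 34 = 4*30 + 34 = 120 + 34 = 154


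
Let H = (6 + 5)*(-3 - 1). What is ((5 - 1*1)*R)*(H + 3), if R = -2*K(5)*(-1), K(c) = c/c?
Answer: -328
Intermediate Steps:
K(c) = 1
H = -44 (H = 11*(-4) = -44)
R = 2 (R = -2*1*(-1) = -2*(-1) = 2)
((5 - 1*1)*R)*(H + 3) = ((5 - 1*1)*2)*(-44 + 3) = ((5 - 1)*2)*(-41) = (4*2)*(-41) = 8*(-41) = -328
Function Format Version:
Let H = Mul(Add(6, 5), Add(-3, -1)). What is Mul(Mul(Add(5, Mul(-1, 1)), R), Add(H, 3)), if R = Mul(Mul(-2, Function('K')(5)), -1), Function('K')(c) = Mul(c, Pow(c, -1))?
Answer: -328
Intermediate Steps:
Function('K')(c) = 1
H = -44 (H = Mul(11, -4) = -44)
R = 2 (R = Mul(Mul(-2, 1), -1) = Mul(-2, -1) = 2)
Mul(Mul(Add(5, Mul(-1, 1)), R), Add(H, 3)) = Mul(Mul(Add(5, Mul(-1, 1)), 2), Add(-44, 3)) = Mul(Mul(Add(5, -1), 2), -41) = Mul(Mul(4, 2), -41) = Mul(8, -41) = -328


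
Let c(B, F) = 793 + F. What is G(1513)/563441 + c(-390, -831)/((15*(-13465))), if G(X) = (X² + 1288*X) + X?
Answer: 856279477108/113800995975 ≈ 7.5244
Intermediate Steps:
G(X) = X² + 1289*X
G(1513)/563441 + c(-390, -831)/((15*(-13465))) = (1513*(1289 + 1513))/563441 + (793 - 831)/((15*(-13465))) = (1513*2802)*(1/563441) - 38/(-201975) = 4239426*(1/563441) - 38*(-1/201975) = 4239426/563441 + 38/201975 = 856279477108/113800995975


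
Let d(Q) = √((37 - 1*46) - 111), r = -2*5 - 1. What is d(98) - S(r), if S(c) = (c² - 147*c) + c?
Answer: -1727 + 2*I*√30 ≈ -1727.0 + 10.954*I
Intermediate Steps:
r = -11 (r = -10 - 1 = -11)
S(c) = c² - 146*c
d(Q) = 2*I*√30 (d(Q) = √((37 - 46) - 111) = √(-9 - 111) = √(-120) = 2*I*√30)
d(98) - S(r) = 2*I*√30 - (-11)*(-146 - 11) = 2*I*√30 - (-11)*(-157) = 2*I*√30 - 1*1727 = 2*I*√30 - 1727 = -1727 + 2*I*√30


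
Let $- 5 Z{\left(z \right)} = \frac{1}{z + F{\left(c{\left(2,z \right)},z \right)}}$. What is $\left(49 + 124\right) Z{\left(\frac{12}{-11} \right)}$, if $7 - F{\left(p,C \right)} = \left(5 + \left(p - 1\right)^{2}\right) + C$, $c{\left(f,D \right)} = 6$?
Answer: $\frac{173}{115} \approx 1.5043$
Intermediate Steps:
$F{\left(p,C \right)} = 2 - C - \left(-1 + p\right)^{2}$ ($F{\left(p,C \right)} = 7 - \left(\left(5 + \left(p - 1\right)^{2}\right) + C\right) = 7 - \left(\left(5 + \left(-1 + p\right)^{2}\right) + C\right) = 7 - \left(5 + C + \left(-1 + p\right)^{2}\right) = 2 - C - \left(-1 + p\right)^{2}$)
$Z{\left(z \right)} = \frac{1}{115}$ ($Z{\left(z \right)} = - \frac{1}{5 \left(z - \left(-2 + z + \left(-1 + 6\right)^{2}\right)\right)} = - \frac{1}{5 \left(z - \left(23 + z\right)\right)} = - \frac{1}{5 \left(-23\right)} = \left(- \frac{1}{5}\right) \left(- \frac{1}{23}\right) = \frac{1}{115}$)
$\left(49 + 124\right) Z{\left(\frac{12}{-11} \right)} = \left(49 + 124\right) \frac{1}{115} = 173 \cdot \frac{1}{115} = \frac{173}{115}$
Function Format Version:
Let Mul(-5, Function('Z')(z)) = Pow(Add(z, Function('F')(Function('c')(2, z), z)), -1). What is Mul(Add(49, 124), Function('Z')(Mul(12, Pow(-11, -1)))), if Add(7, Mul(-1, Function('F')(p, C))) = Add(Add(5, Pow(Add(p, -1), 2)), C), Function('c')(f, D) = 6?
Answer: Rational(173, 115) ≈ 1.5043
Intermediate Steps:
Function('F')(p, C) = Add(2, Mul(-1, C), Mul(-1, Pow(Add(-1, p), 2))) (Function('F')(p, C) = Add(7, Mul(-1, Add(Add(5, Pow(Add(p, -1), 2)), C))) = Add(7, Mul(-1, Add(Add(5, Pow(Add(-1, p), 2)), C))) = Add(7, Mul(-1, Add(5, C, Pow(Add(-1, p), 2)))) = Add(7, Add(-5, Mul(-1, C), Mul(-1, Pow(Add(-1, p), 2)))) = Add(2, Mul(-1, C), Mul(-1, Pow(Add(-1, p), 2))))
Function('Z')(z) = Rational(1, 115) (Function('Z')(z) = Mul(Rational(-1, 5), Pow(Add(z, Add(2, Mul(-1, z), Mul(-1, Pow(Add(-1, 6), 2)))), -1)) = Mul(Rational(-1, 5), Pow(Add(z, Add(2, Mul(-1, z), Mul(-1, Pow(5, 2)))), -1)) = Mul(Rational(-1, 5), Pow(Add(z, Add(2, Mul(-1, z), Mul(-1, 25))), -1)) = Mul(Rational(-1, 5), Pow(Add(z, Add(2, Mul(-1, z), -25)), -1)) = Mul(Rational(-1, 5), Pow(Add(z, Add(-23, Mul(-1, z))), -1)) = Mul(Rational(-1, 5), Pow(-23, -1)) = Mul(Rational(-1, 5), Rational(-1, 23)) = Rational(1, 115))
Mul(Add(49, 124), Function('Z')(Mul(12, Pow(-11, -1)))) = Mul(Add(49, 124), Rational(1, 115)) = Mul(173, Rational(1, 115)) = Rational(173, 115)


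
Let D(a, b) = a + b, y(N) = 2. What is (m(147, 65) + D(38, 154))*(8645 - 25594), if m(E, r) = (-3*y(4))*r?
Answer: 3355902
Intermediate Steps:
m(E, r) = -6*r (m(E, r) = (-3*2)*r = -6*r)
(m(147, 65) + D(38, 154))*(8645 - 25594) = (-6*65 + (38 + 154))*(8645 - 25594) = (-390 + 192)*(-16949) = -198*(-16949) = 3355902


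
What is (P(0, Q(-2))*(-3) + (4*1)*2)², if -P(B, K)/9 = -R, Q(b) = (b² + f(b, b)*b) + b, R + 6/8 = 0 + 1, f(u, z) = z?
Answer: 25/16 ≈ 1.5625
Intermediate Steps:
R = ¼ (R = -¾ + (0 + 1) = -¾ + 1 = ¼ ≈ 0.25000)
Q(b) = b + 2*b² (Q(b) = (b² + b*b) + b = (b² + b²) + b = 2*b² + b = b + 2*b²)
P(B, K) = 9/4 (P(B, K) = -(-9)/4 = -9*(-¼) = 9/4)
(P(0, Q(-2))*(-3) + (4*1)*2)² = ((9/4)*(-3) + (4*1)*2)² = (-27/4 + 4*2)² = (-27/4 + 8)² = (5/4)² = 25/16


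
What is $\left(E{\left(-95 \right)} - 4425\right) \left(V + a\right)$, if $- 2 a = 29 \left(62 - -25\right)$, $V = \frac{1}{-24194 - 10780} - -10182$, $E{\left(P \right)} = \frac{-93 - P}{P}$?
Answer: $- \frac{65575778139191}{1661265} \approx -3.9473 \cdot 10^{7}$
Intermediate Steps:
$E{\left(P \right)} = \frac{-93 - P}{P}$
$V = \frac{356105267}{34974}$ ($V = \frac{1}{-34974} + 10182 = - \frac{1}{34974} + 10182 = \frac{356105267}{34974} \approx 10182.0$)
$a = - \frac{2523}{2}$ ($a = - \frac{29 \left(62 - -25\right)}{2} = - \frac{29 \left(62 + \left(-23 + 48\right)\right)}{2} = - \frac{29 \left(62 + 25\right)}{2} = - \frac{29 \cdot 87}{2} = \left(- \frac{1}{2}\right) 2523 = - \frac{2523}{2} \approx -1261.5$)
$\left(E{\left(-95 \right)} - 4425\right) \left(V + a\right) = \left(\frac{-93 - -95}{-95} - 4425\right) \left(\frac{356105267}{34974} - \frac{2523}{2}\right) = \left(- \frac{-93 + 95}{95} - 4425\right) \frac{155992783}{17487} = \left(\left(- \frac{1}{95}\right) 2 - 4425\right) \frac{155992783}{17487} = \left(- \frac{2}{95} - 4425\right) \frac{155992783}{17487} = \left(- \frac{420377}{95}\right) \frac{155992783}{17487} = - \frac{65575778139191}{1661265}$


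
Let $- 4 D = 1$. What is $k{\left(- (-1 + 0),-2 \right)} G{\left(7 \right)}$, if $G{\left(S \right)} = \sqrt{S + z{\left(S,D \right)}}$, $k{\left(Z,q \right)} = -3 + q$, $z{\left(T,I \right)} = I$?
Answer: $- \frac{15 \sqrt{3}}{2} \approx -12.99$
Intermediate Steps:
$D = - \frac{1}{4}$ ($D = \left(- \frac{1}{4}\right) 1 = - \frac{1}{4} \approx -0.25$)
$G{\left(S \right)} = \sqrt{- \frac{1}{4} + S}$ ($G{\left(S \right)} = \sqrt{S - \frac{1}{4}} = \sqrt{- \frac{1}{4} + S}$)
$k{\left(- (-1 + 0),-2 \right)} G{\left(7 \right)} = \left(-3 - 2\right) \frac{\sqrt{-1 + 4 \cdot 7}}{2} = - 5 \frac{\sqrt{-1 + 28}}{2} = - 5 \frac{\sqrt{27}}{2} = - 5 \frac{3 \sqrt{3}}{2} = - \frac{15 \sqrt{3}}{2}$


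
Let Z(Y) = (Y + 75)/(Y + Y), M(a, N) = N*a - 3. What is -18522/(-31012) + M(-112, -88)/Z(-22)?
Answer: -6721856359/821818 ≈ -8179.3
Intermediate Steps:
M(a, N) = -3 + N*a
Z(Y) = (75 + Y)/(2*Y) (Z(Y) = (75 + Y)/((2*Y)) = (75 + Y)*(1/(2*Y)) = (75 + Y)/(2*Y))
-18522/(-31012) + M(-112, -88)/Z(-22) = -18522/(-31012) + (-3 - 88*(-112))/(((½)*(75 - 22)/(-22))) = -18522*(-1/31012) + (-3 + 9856)/(((½)*(-1/22)*53)) = 9261/15506 + 9853/(-53/44) = 9261/15506 + 9853*(-44/53) = 9261/15506 - 433532/53 = -6721856359/821818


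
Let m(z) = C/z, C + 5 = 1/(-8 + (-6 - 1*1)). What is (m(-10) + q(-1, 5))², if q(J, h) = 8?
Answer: 407044/5625 ≈ 72.363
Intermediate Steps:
C = -76/15 (C = -5 + 1/(-8 + (-6 - 1*1)) = -5 + 1/(-8 + (-6 - 1)) = -5 + 1/(-8 - 7) = -5 + 1/(-15) = -5 - 1/15 = -76/15 ≈ -5.0667)
m(z) = -76/(15*z)
(m(-10) + q(-1, 5))² = (-76/15/(-10) + 8)² = (-76/15*(-⅒) + 8)² = (38/75 + 8)² = (638/75)² = 407044/5625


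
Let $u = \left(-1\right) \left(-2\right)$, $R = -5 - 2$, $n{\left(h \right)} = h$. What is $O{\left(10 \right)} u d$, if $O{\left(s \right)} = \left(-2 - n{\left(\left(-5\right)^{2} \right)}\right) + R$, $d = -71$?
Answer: $4828$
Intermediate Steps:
$R = -7$ ($R = -5 - 2 = -7$)
$O{\left(s \right)} = -34$ ($O{\left(s \right)} = \left(-2 - \left(-5\right)^{2}\right) - 7 = \left(-2 - 25\right) - 7 = -27 - 7 = -34$)
$u = 2$
$O{\left(10 \right)} u d = \left(-34\right) 2 \left(-71\right) = \left(-68\right) \left(-71\right) = 4828$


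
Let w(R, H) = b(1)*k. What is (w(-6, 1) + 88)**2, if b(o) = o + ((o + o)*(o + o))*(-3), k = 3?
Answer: 3025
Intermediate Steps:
b(o) = o - 12*o**2 (b(o) = o + ((2*o)*(2*o))*(-3) = o + (4*o**2)*(-3) = o - 12*o**2)
w(R, H) = -33 (w(R, H) = (1*(1 - 12*1))*3 = (1*(1 - 12))*3 = (1*(-11))*3 = -11*3 = -33)
(w(-6, 1) + 88)**2 = (-33 + 88)**2 = 55**2 = 3025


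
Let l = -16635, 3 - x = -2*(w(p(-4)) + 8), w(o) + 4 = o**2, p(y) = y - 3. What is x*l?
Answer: -1813215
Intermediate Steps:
p(y) = -3 + y
w(o) = -4 + o**2
x = 109 (x = 3 - (-2)*((-4 + (-3 - 4)**2) + 8) = 3 - (-2)*((-4 + (-7)**2) + 8) = 3 - (-2)*((-4 + 49) + 8) = 3 - (-2)*(45 + 8) = 3 - (-2)*53 = 3 - 1*(-106) = 3 + 106 = 109)
x*l = 109*(-16635) = -1813215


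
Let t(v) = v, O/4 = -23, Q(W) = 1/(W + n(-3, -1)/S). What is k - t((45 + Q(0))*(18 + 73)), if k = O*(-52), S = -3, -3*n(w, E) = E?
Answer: 1508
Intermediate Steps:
n(w, E) = -E/3
Q(W) = 1/(-⅑ + W) (Q(W) = 1/(W - ⅓*(-1)/(-3)) = 1/(W + (⅓)*(-⅓)) = 1/(W - ⅑) = 1/(-⅑ + W))
O = -92 (O = 4*(-23) = -92)
k = 4784 (k = -92*(-52) = 4784)
k - t((45 + Q(0))*(18 + 73)) = 4784 - (45 + 9/(-1 + 9*0))*(18 + 73) = 4784 - (45 + 9/(-1 + 0))*91 = 4784 - (45 + 9/(-1))*91 = 4784 - (45 + 9*(-1))*91 = 4784 - (45 - 9)*91 = 4784 - 36*91 = 4784 - 1*3276 = 4784 - 3276 = 1508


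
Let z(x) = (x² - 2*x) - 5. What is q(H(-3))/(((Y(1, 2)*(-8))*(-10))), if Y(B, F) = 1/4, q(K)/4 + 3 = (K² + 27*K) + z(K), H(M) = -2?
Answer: -10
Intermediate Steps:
z(x) = -5 + x² - 2*x
q(K) = -32 + 8*K² + 100*K (q(K) = -12 + 4*((K² + 27*K) + (-5 + K² - 2*K)) = -12 + 4*(-5 + 2*K² + 25*K) = -12 + (-20 + 8*K² + 100*K) = -32 + 8*K² + 100*K)
Y(B, F) = ¼
q(H(-3))/(((Y(1, 2)*(-8))*(-10))) = (-32 + 8*(-2)² + 100*(-2))/((((¼)*(-8))*(-10))) = (-32 + 8*4 - 200)/((-2*(-10))) = (-32 + 32 - 200)/20 = -200*1/20 = -10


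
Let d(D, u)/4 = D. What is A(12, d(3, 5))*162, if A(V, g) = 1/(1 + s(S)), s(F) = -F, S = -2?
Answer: 54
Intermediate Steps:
d(D, u) = 4*D
A(V, g) = ⅓ (A(V, g) = 1/(1 - 1*(-2)) = 1/(1 + 2) = 1/3 = ⅓)
A(12, d(3, 5))*162 = (⅓)*162 = 54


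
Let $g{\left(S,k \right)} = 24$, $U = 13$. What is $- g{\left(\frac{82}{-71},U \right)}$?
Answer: $-24$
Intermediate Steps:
$- g{\left(\frac{82}{-71},U \right)} = \left(-1\right) 24 = -24$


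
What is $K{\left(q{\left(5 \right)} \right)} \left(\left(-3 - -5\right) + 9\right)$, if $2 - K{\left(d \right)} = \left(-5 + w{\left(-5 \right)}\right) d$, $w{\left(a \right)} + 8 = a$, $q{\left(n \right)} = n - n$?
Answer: $22$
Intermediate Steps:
$q{\left(n \right)} = 0$
$w{\left(a \right)} = -8 + a$
$K{\left(d \right)} = 2 + 18 d$ ($K{\left(d \right)} = 2 - \left(-5 - 13\right) d = 2 - - 18 d = 2 + 18 d$)
$K{\left(q{\left(5 \right)} \right)} \left(\left(-3 - -5\right) + 9\right) = \left(2 + 18 \cdot 0\right) \left(\left(-3 - -5\right) + 9\right) = \left(2 + 0\right) \left(\left(-3 + 5\right) + 9\right) = 2 \left(2 + 9\right) = 2 \cdot 11 = 22$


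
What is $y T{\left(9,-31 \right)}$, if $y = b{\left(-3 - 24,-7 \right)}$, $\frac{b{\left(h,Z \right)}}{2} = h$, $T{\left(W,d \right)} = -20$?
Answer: $1080$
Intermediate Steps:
$b{\left(h,Z \right)} = 2 h$
$y = -54$ ($y = 2 \left(-3 - 24\right) = 2 \left(-27\right) = -54$)
$y T{\left(9,-31 \right)} = \left(-54\right) \left(-20\right) = 1080$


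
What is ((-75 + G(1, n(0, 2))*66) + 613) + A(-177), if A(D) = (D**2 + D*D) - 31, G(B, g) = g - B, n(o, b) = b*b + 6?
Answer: 63759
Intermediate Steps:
n(o, b) = 6 + b**2 (n(o, b) = b**2 + 6 = 6 + b**2)
A(D) = -31 + 2*D**2 (A(D) = (D**2 + D**2) - 31 = 2*D**2 - 31 = -31 + 2*D**2)
((-75 + G(1, n(0, 2))*66) + 613) + A(-177) = ((-75 + ((6 + 2**2) - 1*1)*66) + 613) + (-31 + 2*(-177)**2) = ((-75 + ((6 + 4) - 1)*66) + 613) + (-31 + 2*31329) = ((-75 + (10 - 1)*66) + 613) + (-31 + 62658) = ((-75 + 9*66) + 613) + 62627 = ((-75 + 594) + 613) + 62627 = (519 + 613) + 62627 = 1132 + 62627 = 63759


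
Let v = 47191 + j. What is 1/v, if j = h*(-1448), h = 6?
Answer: 1/38503 ≈ 2.5972e-5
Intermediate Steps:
j = -8688 (j = 6*(-1448) = -8688)
v = 38503 (v = 47191 - 8688 = 38503)
1/v = 1/38503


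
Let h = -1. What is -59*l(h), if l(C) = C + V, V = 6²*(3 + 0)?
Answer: -6313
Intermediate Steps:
V = 108 (V = 36*3 = 108)
l(C) = 108 + C (l(C) = C + 108 = 108 + C)
-59*l(h) = -59*(108 - 1) = -59*107 = -6313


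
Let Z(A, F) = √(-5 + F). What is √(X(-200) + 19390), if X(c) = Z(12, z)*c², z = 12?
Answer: √(19390 + 40000*√7) ≈ 353.86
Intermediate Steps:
X(c) = √7*c² (X(c) = √(-5 + 12)*c² = √7*c²)
√(X(-200) + 19390) = √(√7*(-200)² + 19390) = √(√7*40000 + 19390) = √(40000*√7 + 19390) = √(19390 + 40000*√7)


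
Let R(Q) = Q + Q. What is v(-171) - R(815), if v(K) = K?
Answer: -1801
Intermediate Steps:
R(Q) = 2*Q
v(-171) - R(815) = -171 - 2*815 = -171 - 1*1630 = -171 - 1630 = -1801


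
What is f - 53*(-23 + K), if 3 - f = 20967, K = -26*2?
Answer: -16989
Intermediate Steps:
K = -52
f = -20964 (f = 3 - 1*20967 = 3 - 20967 = -20964)
f - 53*(-23 + K) = -20964 - 53*(-23 - 52) = -20964 - 53*(-75) = -20964 + 3975 = -16989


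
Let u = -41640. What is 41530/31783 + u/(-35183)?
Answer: 2784594110/1118221289 ≈ 2.4902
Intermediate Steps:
41530/31783 + u/(-35183) = 41530/31783 - 41640/(-35183) = 41530*(1/31783) - 41640*(-1/35183) = 41530/31783 + 41640/35183 = 2784594110/1118221289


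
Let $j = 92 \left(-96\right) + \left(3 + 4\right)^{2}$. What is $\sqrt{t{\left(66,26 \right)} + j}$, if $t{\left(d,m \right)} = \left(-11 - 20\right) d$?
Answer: $7 i \sqrt{221} \approx 104.06 i$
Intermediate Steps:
$t{\left(d,m \right)} = - 31 d$
$j = -8783$ ($j = -8832 + 7^{2} = -8832 + 49 = -8783$)
$\sqrt{t{\left(66,26 \right)} + j} = \sqrt{\left(-31\right) 66 - 8783} = \sqrt{-2046 - 8783} = \sqrt{-10829} = 7 i \sqrt{221}$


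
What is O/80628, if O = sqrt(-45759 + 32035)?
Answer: I*sqrt(3431)/40314 ≈ 0.001453*I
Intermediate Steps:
O = 2*I*sqrt(3431) (O = sqrt(-13724) = 2*I*sqrt(3431) ≈ 117.15*I)
O/80628 = (2*I*sqrt(3431))/80628 = (2*I*sqrt(3431))*(1/80628) = I*sqrt(3431)/40314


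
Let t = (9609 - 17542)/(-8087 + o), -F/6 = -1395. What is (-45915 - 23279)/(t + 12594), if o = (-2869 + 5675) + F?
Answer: -213740266/38894933 ≈ -5.4953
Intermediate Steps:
F = 8370 (F = -6*(-1395) = 8370)
o = 11176 (o = (-2869 + 5675) + 8370 = 2806 + 8370 = 11176)
t = -7933/3089 (t = (9609 - 17542)/(-8087 + 11176) = -7933/3089 ≈ -2.5681)
(-45915 - 23279)/(t + 12594) = (-45915 - 23279)/(-7933/3089 + 12594) = -69194/38894933/3089 = -69194*3089/38894933 = -213740266/38894933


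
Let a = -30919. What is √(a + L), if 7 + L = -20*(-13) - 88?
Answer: I*√30754 ≈ 175.37*I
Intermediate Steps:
L = 165 (L = -7 + (-20*(-13) - 88) = -7 + (260 - 88) = -7 + 172 = 165)
√(a + L) = √(-30919 + 165) = √(-30754) = I*√30754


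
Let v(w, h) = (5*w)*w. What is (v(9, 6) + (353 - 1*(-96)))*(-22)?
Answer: -18788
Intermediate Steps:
v(w, h) = 5*w²
(v(9, 6) + (353 - 1*(-96)))*(-22) = (5*9² + (353 - 1*(-96)))*(-22) = (5*81 + (353 + 96))*(-22) = (405 + 449)*(-22) = 854*(-22) = -18788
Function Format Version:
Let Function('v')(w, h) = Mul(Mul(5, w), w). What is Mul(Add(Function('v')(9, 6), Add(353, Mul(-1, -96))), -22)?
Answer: -18788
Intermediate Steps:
Function('v')(w, h) = Mul(5, Pow(w, 2))
Mul(Add(Function('v')(9, 6), Add(353, Mul(-1, -96))), -22) = Mul(Add(Mul(5, Pow(9, 2)), Add(353, Mul(-1, -96))), -22) = Mul(Add(Mul(5, 81), Add(353, 96)), -22) = Mul(Add(405, 449), -22) = Mul(854, -22) = -18788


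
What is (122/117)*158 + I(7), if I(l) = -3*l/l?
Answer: 18925/117 ≈ 161.75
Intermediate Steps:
I(l) = -3 (I(l) = -3*1 = -3)
(122/117)*158 + I(7) = (122/117)*158 - 3 = 19276/117 - 3 = 18925/117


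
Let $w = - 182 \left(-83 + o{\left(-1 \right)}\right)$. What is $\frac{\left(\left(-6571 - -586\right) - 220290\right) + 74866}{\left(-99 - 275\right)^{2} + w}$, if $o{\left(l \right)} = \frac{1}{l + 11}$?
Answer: $- \frac{757045}{774819} \approx -0.97706$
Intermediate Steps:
$o{\left(l \right)} = \frac{1}{11 + l}$
$w = \frac{75439}{5}$ ($w = - 182 \left(-83 + \frac{1}{11 - 1}\right) = - 182 \left(-83 + \frac{1}{10}\right) = \left(-182\right) \left(- \frac{829}{10}\right) = \frac{75439}{5} \approx 15088.0$)
$\frac{\left(\left(-6571 - -586\right) - 220290\right) + 74866}{\left(-99 - 275\right)^{2} + w} = \frac{\left(\left(-6571 - -586\right) - 220290\right) + 74866}{\left(-99 - 275\right)^{2} + \frac{75439}{5}} = \frac{\left(\left(-6571 + 586\right) - 220290\right) + 74866}{\left(-374\right)^{2} + \frac{75439}{5}} = \frac{\left(-5985 - 220290\right) + 74866}{139876 + \frac{75439}{5}} = \frac{-226275 + 74866}{\frac{774819}{5}} = \left(-151409\right) \frac{5}{774819} = - \frac{757045}{774819}$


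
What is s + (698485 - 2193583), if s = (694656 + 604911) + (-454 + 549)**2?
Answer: -186506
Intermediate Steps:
s = 1308592 (s = 1299567 + 95**2 = 1299567 + 9025 = 1308592)
s + (698485 - 2193583) = 1308592 + (698485 - 2193583) = 1308592 - 1495098 = -186506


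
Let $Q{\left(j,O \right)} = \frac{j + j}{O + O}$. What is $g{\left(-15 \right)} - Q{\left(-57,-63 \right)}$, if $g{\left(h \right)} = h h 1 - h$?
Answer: $\frac{5021}{21} \approx 239.1$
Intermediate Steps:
$Q{\left(j,O \right)} = \frac{j}{O}$ ($Q{\left(j,O \right)} = \frac{2 j}{2 O} = 2 j \frac{1}{2 O} = \frac{j}{O}$)
$g{\left(h \right)} = h^{2} - h$ ($g{\left(h \right)} = h^{2} \cdot 1 - h = h^{2} - h$)
$g{\left(-15 \right)} - Q{\left(-57,-63 \right)} = - 15 \left(-1 - 15\right) - - \frac{57}{-63} = \left(-15\right) \left(-16\right) - \left(-57\right) \left(- \frac{1}{63}\right) = 240 - \frac{19}{21} = \frac{5021}{21}$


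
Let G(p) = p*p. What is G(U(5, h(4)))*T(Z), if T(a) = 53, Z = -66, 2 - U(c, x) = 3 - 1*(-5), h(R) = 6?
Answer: 1908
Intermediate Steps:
U(c, x) = -6 (U(c, x) = 2 - (3 - 1*(-5)) = 2 - (3 + 5) = 2 - 1*8 = 2 - 8 = -6)
G(p) = p²
G(U(5, h(4)))*T(Z) = (-6)²*53 = 36*53 = 1908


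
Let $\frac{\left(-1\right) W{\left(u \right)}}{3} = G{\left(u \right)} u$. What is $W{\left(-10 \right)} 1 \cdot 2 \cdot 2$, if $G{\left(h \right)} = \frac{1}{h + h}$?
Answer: $-6$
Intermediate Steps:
$G{\left(h \right)} = \frac{1}{2 h}$
$W{\left(u \right)} = - \frac{3}{2}$ ($W{\left(u \right)} = - 3 \frac{1}{2 u} u = \left(-3\right) \frac{1}{2} = - \frac{3}{2}$)
$W{\left(-10 \right)} 1 \cdot 2 \cdot 2 = - \frac{3 \cdot 1 \cdot 2 \cdot 2}{2} = - \frac{3 \cdot 2 \cdot 2}{2} = \left(- \frac{3}{2}\right) 4 = -6$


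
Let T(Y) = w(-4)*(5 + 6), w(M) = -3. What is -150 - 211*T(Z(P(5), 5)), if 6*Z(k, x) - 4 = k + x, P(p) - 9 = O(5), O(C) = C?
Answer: 6813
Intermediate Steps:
P(p) = 14 (P(p) = 9 + 5 = 14)
Z(k, x) = ⅔ + k/6 + x/6 (Z(k, x) = ⅔ + (k + x)/6 = ⅔ + (k/6 + x/6) = ⅔ + k/6 + x/6)
T(Y) = -33 (T(Y) = -3*(5 + 6) = -3*11 = -33)
-150 - 211*T(Z(P(5), 5)) = -150 - 211*(-33) = -150 + 6963 = 6813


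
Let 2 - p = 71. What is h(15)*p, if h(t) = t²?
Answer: -15525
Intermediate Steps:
p = -69 (p = 2 - 1*71 = 2 - 71 = -69)
h(15)*p = 15²*(-69) = 225*(-69) = -15525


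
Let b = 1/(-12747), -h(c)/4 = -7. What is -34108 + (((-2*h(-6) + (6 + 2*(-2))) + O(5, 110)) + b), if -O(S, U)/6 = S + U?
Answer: -444258445/12747 ≈ -34852.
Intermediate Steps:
h(c) = 28 (h(c) = -4*(-7) = 28)
b = -1/12747 ≈ -7.8450e-5
O(S, U) = -6*S - 6*U (O(S, U) = -6*(S + U) = -6*S - 6*U)
-34108 + (((-2*h(-6) + (6 + 2*(-2))) + O(5, 110)) + b) = -34108 + (((-2*28 + (6 + 2*(-2))) + (-6*5 - 6*110)) - 1/12747) = -34108 + (((-56 + (6 - 4)) + (-30 - 660)) - 1/12747) = -34108 + (((-56 + 2) - 690) - 1/12747) = -34108 + ((-54 - 690) - 1/12747) = -34108 + (-744 - 1/12747) = -34108 - 9483769/12747 = -444258445/12747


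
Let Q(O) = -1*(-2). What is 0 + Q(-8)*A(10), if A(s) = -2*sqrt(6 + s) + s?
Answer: 4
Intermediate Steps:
Q(O) = 2
A(s) = s - 2*sqrt(6 + s)
0 + Q(-8)*A(10) = 0 + 2*(10 - 2*sqrt(6 + 10)) = 0 + 2*(10 - 2*sqrt(16)) = 0 + 2*(10 - 2*4) = 0 + 2*(10 - 8) = 0 + 2*2 = 0 + 4 = 4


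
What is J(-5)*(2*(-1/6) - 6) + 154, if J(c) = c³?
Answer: 2837/3 ≈ 945.67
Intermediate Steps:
J(-5)*(2*(-1/6) - 6) + 154 = (-5)³*(2*(-1/6) - 6) + 154 = -125*(2*(-1*⅙) - 6) + 154 = -125*(2*(-⅙) - 6) + 154 = -125*(-⅓ - 6) + 154 = -125*(-19/3) + 154 = 2375/3 + 154 = 2837/3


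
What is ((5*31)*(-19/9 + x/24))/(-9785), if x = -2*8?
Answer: 775/17613 ≈ 0.044002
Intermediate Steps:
x = -16
((5*31)*(-19/9 + x/24))/(-9785) = ((5*31)*(-19/9 - 16/24))/(-9785) = (155*(-19*1/9 - 16*1/24))*(-1/9785) = (155*(-19/9 - 2/3))*(-1/9785) = (155*(-25/9))*(-1/9785) = -3875/9*(-1/9785) = 775/17613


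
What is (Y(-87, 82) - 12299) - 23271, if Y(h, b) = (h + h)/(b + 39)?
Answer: -4304144/121 ≈ -35571.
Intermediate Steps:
Y(h, b) = 2*h/(39 + b) (Y(h, b) = (2*h)/(39 + b) = 2*h/(39 + b))
(Y(-87, 82) - 12299) - 23271 = (2*(-87)/(39 + 82) - 12299) - 23271 = (2*(-87)/121 - 12299) - 23271 = (2*(-87)*(1/121) - 12299) - 23271 = (-174/121 - 12299) - 23271 = -1488353/121 - 23271 = -4304144/121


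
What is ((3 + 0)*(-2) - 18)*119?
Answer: -2856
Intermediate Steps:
((3 + 0)*(-2) - 18)*119 = (3*(-2) - 18)*119 = (-6 - 18)*119 = -24*119 = -2856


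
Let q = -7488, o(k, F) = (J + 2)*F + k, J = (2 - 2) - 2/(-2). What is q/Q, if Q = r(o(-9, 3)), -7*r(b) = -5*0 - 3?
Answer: -17472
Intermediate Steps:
J = 1 (J = 0 - 2*(-1/2) = 0 + 1 = 1)
o(k, F) = k + 3*F (o(k, F) = (1 + 2)*F + k = 3*F + k = k + 3*F)
r(b) = 3/7 (r(b) = -(-5*0 - 3)/7 = -(0 - 3)/7 = -1/7*(-3) = 3/7)
Q = 3/7 ≈ 0.42857
q/Q = -7488/3/7 = -7488*7/3 = -17472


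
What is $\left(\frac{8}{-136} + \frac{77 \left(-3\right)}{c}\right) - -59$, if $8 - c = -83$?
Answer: $\frac{12465}{221} \approx 56.403$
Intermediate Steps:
$c = 91$ ($c = 8 - -83 = 8 + 83 = 91$)
$\left(\frac{8}{-136} + \frac{77 \left(-3\right)}{c}\right) - -59 = \left(\frac{8}{-136} + \frac{77 \left(-3\right)}{91}\right) - -59 = \left(8 \left(- \frac{1}{136}\right) - \frac{33}{13}\right) + 59 = \left(- \frac{1}{17} - \frac{33}{13}\right) + 59 = - \frac{574}{221} + 59 = \frac{12465}{221}$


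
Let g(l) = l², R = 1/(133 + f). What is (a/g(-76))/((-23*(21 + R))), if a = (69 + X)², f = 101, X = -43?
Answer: -19773/81618490 ≈ -0.00024226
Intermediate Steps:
R = 1/234 (R = 1/(133 + 101) = 1/234 ≈ 0.0042735)
a = 676 (a = (69 - 43)² = 26² = 676)
(a/g(-76))/((-23*(21 + R))) = (676/((-76)²))/((-23*(21 + 1/234))) = (676/5776)/((-23*4915/234)) = (676*(1/5776))/(-113045/234) = (169/1444)*(-234/113045) = -19773/81618490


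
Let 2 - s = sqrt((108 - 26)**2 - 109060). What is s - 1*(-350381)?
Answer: 350383 - 8*I*sqrt(1599) ≈ 3.5038e+5 - 319.9*I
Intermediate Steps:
s = 2 - 8*I*sqrt(1599) (s = 2 - sqrt((108 - 26)**2 - 109060) = 2 - sqrt(82**2 - 109060) = 2 - sqrt(6724 - 109060) = 2 - sqrt(-102336) = 2 - 8*I*sqrt(1599) ≈ 2.0 - 319.9*I)
s - 1*(-350381) = (2 - 8*I*sqrt(1599)) - 1*(-350381) = (2 - 8*I*sqrt(1599)) + 350381 = 350383 - 8*I*sqrt(1599)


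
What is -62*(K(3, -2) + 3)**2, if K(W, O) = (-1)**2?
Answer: -992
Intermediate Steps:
K(W, O) = 1
-62*(K(3, -2) + 3)**2 = -62*(1 + 3)**2 = -62*4**2 = -62*16 = -992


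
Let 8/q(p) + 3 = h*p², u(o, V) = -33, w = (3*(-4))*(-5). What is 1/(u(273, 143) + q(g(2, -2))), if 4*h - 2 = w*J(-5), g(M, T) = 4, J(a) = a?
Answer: -1195/39443 ≈ -0.030297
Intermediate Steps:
w = 60 (w = -12*(-5) = 60)
h = -149/2 (h = ½ + (60*(-5))/4 = ½ + (¼)*(-300) = ½ - 75 = -149/2 ≈ -74.500)
q(p) = 8/(-3 - 149*p²/2)
1/(u(273, 143) + q(g(2, -2))) = 1/(-33 - 16/(6 + 149*4²)) = 1/(-33 - 16/(6 + 149*16)) = 1/(-33 - 16/(6 + 2384)) = 1/(-33 - 16/2390) = 1/(-33 - 16*1/2390) = 1/(-33 - 8/1195) = 1/(-39443/1195) = -1195/39443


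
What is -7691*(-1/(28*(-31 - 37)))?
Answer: -7691/1904 ≈ -4.0394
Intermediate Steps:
-7691*(-1/(28*(-31 - 37))) = -7691/((-68*(-28))) = -7691/1904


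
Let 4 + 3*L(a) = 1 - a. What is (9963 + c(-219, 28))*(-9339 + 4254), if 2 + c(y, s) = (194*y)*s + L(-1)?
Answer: 5998508385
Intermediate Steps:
L(a) = -1 - a/3 (L(a) = -4/3 + (1 - a)/3 = -4/3 + (⅓ - a/3) = -1 - a/3)
c(y, s) = -8/3 + 194*s*y (c(y, s) = -2 + ((194*y)*s + (-1 - ⅓*(-1))) = -2 + (194*s*y + (-1 + ⅓)) = -2 + (194*s*y - ⅔) = -2 + (-⅔ + 194*s*y) = -8/3 + 194*s*y)
(9963 + c(-219, 28))*(-9339 + 4254) = (9963 + (-8/3 + 194*28*(-219)))*(-9339 + 4254) = (9963 + (-8/3 - 1189608))*(-5085) = (9963 - 3568832/3)*(-5085) = -3538943/3*(-5085) = 5998508385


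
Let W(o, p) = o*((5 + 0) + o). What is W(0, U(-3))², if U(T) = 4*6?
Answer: 0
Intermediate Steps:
U(T) = 24
W(o, p) = o*(5 + o)
W(0, U(-3))² = (0*(5 + 0))² = (0*5)² = 0² = 0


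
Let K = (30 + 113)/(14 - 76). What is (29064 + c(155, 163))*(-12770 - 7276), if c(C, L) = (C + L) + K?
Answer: -18257305443/31 ≈ -5.8895e+8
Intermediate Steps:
K = -143/62 (K = 143/(-62) = 143*(-1/62) = -143/62 ≈ -2.3064)
c(C, L) = -143/62 + C + L (c(C, L) = (C + L) - 143/62 = -143/62 + C + L)
(29064 + c(155, 163))*(-12770 - 7276) = (29064 + (-143/62 + 155 + 163))*(-12770 - 7276) = (29064 + 19573/62)*(-20046) = (1821541/62)*(-20046) = -18257305443/31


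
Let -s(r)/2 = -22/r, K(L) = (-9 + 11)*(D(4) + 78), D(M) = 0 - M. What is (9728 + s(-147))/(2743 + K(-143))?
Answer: 1429972/424977 ≈ 3.3648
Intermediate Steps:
D(M) = -M
K(L) = 148 (K(L) = (-9 + 11)*(-1*4 + 78) = 2*(-4 + 78) = 2*74 = 148)
s(r) = 44/r (s(r) = -(-44)/r = 44/r)
(9728 + s(-147))/(2743 + K(-143)) = (9728 + 44/(-147))/(2743 + 148) = (9728 + 44*(-1/147))/2891 = (9728 - 44/147)*(1/2891) = (1429972/147)*(1/2891) = 1429972/424977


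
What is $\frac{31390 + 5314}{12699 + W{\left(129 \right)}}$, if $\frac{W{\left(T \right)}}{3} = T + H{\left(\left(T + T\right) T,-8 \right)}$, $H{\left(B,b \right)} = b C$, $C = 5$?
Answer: $\frac{18352}{6483} \approx 2.8308$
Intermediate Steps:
$H{\left(B,b \right)} = 5 b$ ($H{\left(B,b \right)} = b 5 = 5 b$)
$W{\left(T \right)} = -120 + 3 T$ ($W{\left(T \right)} = 3 \left(T + 5 \left(-8\right)\right) = 3 \left(T - 40\right) = 3 \left(-40 + T\right) = -120 + 3 T$)
$\frac{31390 + 5314}{12699 + W{\left(129 \right)}} = \frac{31390 + 5314}{12699 + \left(-120 + 3 \cdot 129\right)} = \frac{36704}{12699 + \left(-120 + 387\right)} = \frac{36704}{12699 + 267} = \frac{36704}{12966} = 36704 \cdot \frac{1}{12966} = \frac{18352}{6483}$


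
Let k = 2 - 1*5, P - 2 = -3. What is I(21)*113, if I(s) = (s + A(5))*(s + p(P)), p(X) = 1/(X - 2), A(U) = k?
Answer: 42036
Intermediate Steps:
P = -1 (P = 2 - 3 = -1)
k = -3 (k = 2 - 5 = -3)
A(U) = -3
p(X) = 1/(-2 + X)
I(s) = (-3 + s)*(-⅓ + s) (I(s) = (s - 3)*(s + 1/(-2 - 1)) = (-3 + s)*(s + 1/(-3)) = (-3 + s)*(s - ⅓) = (-3 + s)*(-⅓ + s))
I(21)*113 = (1 + 21² - 10/3*21)*113 = (1 + 441 - 70)*113 = 372*113 = 42036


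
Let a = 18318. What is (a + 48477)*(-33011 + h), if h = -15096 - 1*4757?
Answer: -3531050880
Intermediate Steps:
h = -19853 (h = -15096 - 4757 = -19853)
(a + 48477)*(-33011 + h) = (18318 + 48477)*(-33011 - 19853) = 66795*(-52864) = -3531050880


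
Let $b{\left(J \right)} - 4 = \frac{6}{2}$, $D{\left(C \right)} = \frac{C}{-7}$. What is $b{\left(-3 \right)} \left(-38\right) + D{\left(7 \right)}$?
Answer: $-267$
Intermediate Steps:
$D{\left(C \right)} = - \frac{C}{7}$ ($D{\left(C \right)} = C \left(- \frac{1}{7}\right) = - \frac{C}{7}$)
$b{\left(J \right)} = 7$ ($b{\left(J \right)} = 4 + \frac{6}{2} = 4 + 6 \cdot \frac{1}{2} = 4 + 3 = 7$)
$b{\left(-3 \right)} \left(-38\right) + D{\left(7 \right)} = 7 \left(-38\right) - 1 = -266 - 1 = -267$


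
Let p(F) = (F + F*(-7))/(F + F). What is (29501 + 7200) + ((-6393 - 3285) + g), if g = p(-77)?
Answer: 27020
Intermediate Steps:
p(F) = -3 (p(F) = (F - 7*F)/((2*F)) = (-6*F)*(1/(2*F)) = -3)
g = -3
(29501 + 7200) + ((-6393 - 3285) + g) = (29501 + 7200) + ((-6393 - 3285) - 3) = 36701 + (-9678 - 3) = 36701 - 9681 = 27020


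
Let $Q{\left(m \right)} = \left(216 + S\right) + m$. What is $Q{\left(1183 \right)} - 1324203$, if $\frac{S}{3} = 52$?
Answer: $-1322648$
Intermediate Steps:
$S = 156$ ($S = 3 \cdot 52 = 156$)
$Q{\left(m \right)} = 372 + m$ ($Q{\left(m \right)} = \left(216 + 156\right) + m = 372 + m$)
$Q{\left(1183 \right)} - 1324203 = \left(372 + 1183\right) - 1324203 = 1555 - 1324203 = -1322648$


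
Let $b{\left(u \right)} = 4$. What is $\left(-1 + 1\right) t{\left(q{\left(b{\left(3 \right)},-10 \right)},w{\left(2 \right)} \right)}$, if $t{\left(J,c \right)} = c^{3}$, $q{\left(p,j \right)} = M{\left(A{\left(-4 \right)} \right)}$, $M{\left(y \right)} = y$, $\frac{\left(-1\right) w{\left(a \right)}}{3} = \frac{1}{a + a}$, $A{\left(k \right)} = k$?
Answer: $0$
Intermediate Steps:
$w{\left(a \right)} = - \frac{3}{2 a}$ ($w{\left(a \right)} = - \frac{3}{a + a} = - \frac{3}{2 a}$)
$q{\left(p,j \right)} = -4$
$\left(-1 + 1\right) t{\left(q{\left(b{\left(3 \right)},-10 \right)},w{\left(2 \right)} \right)} = \left(-1 + 1\right) \left(- \frac{3}{2 \cdot 2}\right)^{3} = 0 \left(\left(- \frac{3}{2}\right) \frac{1}{2}\right)^{3} = 0 \left(- \frac{3}{4}\right)^{3} = 0 \left(- \frac{27}{64}\right) = 0$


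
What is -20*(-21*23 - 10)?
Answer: 9860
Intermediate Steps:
-20*(-21*23 - 10) = -20*(-483 - 10) = -20*(-493) = 9860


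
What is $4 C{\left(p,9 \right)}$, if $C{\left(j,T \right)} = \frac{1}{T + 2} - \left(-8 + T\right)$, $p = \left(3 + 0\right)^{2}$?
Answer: $- \frac{40}{11} \approx -3.6364$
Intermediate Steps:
$p = 9$ ($p = 3^{2} = 9$)
$C{\left(j,T \right)} = 8 + \frac{1}{2 + T} - T$ ($C{\left(j,T \right)} = \frac{1}{2 + T} - \left(-8 + T\right) = 8 + \frac{1}{2 + T} - T$)
$4 C{\left(p,9 \right)} = 4 \frac{17 - 9^{2} + 6 \cdot 9}{2 + 9} = 4 \frac{17 - 81 + 54}{11} = 4 \cdot \frac{1}{11} \left(-10\right) = 4 \left(- \frac{10}{11}\right) = - \frac{40}{11}$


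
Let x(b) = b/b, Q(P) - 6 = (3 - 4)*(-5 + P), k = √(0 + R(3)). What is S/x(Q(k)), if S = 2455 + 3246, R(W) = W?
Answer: 5701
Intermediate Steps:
k = √3 (k = √(0 + 3) = √3 ≈ 1.7320)
S = 5701
Q(P) = 11 - P (Q(P) = 6 + (3 - 4)*(-5 + P) = 6 - (-5 + P) = 6 + (5 - P) = 11 - P)
x(b) = 1
S/x(Q(k)) = 5701/1 = 5701*1 = 5701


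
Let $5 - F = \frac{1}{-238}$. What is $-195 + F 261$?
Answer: $\frac{264441}{238} \approx 1111.1$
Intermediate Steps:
$F = \frac{1191}{238}$ ($F = 5 - \frac{1}{-238} = 5 - - \frac{1}{238} = 5 + \frac{1}{238} = \frac{1191}{238} \approx 5.0042$)
$-195 + F 261 = -195 + \frac{1191}{238} \cdot 261 = -195 + \frac{310851}{238} = \frac{264441}{238}$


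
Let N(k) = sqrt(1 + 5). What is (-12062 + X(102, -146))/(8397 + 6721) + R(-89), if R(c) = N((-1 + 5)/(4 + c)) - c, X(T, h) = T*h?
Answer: 659274/7559 + sqrt(6) ≈ 89.667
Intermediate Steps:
N(k) = sqrt(6)
R(c) = sqrt(6) - c
(-12062 + X(102, -146))/(8397 + 6721) + R(-89) = (-12062 + 102*(-146))/(8397 + 6721) + (sqrt(6) - 1*(-89)) = (-12062 - 14892)/15118 + (sqrt(6) + 89) = -26954*1/15118 + (89 + sqrt(6)) = -13477/7559 + (89 + sqrt(6)) = 659274/7559 + sqrt(6)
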